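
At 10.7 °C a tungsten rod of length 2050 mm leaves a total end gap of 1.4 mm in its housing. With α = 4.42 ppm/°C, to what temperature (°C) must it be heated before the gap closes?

165 °C

α·L₀·ΔT = 1.4 mm ⇒ ΔT = 1.4 / (4.42×10⁻⁶ × 2050.0) = 154.5 K.
T = 10.7 + 154.5 = 165.2 °C.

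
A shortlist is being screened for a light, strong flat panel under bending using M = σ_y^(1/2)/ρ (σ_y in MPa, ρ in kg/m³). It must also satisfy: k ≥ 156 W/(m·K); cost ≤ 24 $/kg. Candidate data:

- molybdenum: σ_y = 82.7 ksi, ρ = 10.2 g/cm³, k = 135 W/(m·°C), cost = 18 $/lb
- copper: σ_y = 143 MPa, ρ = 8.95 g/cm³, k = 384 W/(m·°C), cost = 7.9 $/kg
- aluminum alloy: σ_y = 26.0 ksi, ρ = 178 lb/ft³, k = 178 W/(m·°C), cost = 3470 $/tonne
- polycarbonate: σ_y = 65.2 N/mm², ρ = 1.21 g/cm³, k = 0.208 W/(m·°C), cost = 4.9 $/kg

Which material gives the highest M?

Screen on constraints: k ≥ 156 W/(m·K); cost ≤ 24 $/kg. Survivors: copper, aluminum alloy.
After converting to SI:
  copper: σ_y = 143.0 MPa, ρ = 8950 kg/m³
  aluminum alloy: σ_y = 179.3 MPa, ρ = 2851 kg/m³
  aluminum alloy: M = 4.70×10⁻³
  copper: M = 1.34×10⁻³
Highest index: aluminum alloy.

aluminum alloy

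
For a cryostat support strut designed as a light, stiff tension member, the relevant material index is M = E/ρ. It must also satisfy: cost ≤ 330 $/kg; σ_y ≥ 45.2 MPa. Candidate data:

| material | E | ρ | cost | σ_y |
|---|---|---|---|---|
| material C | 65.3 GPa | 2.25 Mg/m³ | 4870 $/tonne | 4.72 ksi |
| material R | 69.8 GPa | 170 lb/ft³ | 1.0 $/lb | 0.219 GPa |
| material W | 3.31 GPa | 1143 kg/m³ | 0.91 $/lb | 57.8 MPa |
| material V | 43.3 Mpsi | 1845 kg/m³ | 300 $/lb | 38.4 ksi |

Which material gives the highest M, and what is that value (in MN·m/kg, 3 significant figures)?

Screen on constraints: cost ≤ 330 $/kg; σ_y ≥ 45.2 MPa. Survivors: material R, material W.
Putting every candidate on a common basis:
  material R: E = 69.80 GPa, ρ = 2723 kg/m³
  material W: E = 3.310 GPa, ρ = 1143 kg/m³
  material R: M = 25.6 MN·m/kg
  material W: M = 2.90 MN·m/kg
Material R ranks first.

material R, M = 25.6 MN·m/kg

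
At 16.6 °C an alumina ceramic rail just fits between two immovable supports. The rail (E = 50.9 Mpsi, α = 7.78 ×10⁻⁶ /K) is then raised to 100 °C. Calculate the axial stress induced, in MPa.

E = 50.9 Mpsi = 350.9 GPa.
ΔT = 83.40 K. Constrained thermal stress σ = E·α·ΔT = 350.9×10³ MPa × 7.78×10⁻⁶ × 83.40 = 228 MPa (compressive).

228 MPa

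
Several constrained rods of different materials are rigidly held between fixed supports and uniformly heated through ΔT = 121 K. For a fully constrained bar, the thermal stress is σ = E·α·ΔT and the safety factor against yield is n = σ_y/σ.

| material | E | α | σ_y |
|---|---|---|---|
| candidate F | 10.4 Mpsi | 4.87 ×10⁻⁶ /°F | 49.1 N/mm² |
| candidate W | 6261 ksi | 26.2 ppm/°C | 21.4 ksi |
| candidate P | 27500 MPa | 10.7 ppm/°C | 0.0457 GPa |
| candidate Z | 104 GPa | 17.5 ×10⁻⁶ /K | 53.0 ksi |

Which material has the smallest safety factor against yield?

candidate F

In consistent units (E in GPa, α in ×10⁻⁶/K, σ_y in MPa):
  candidate F: E = 71.71, α = 8.77, σ_y = 49.10 → σ = 76.1 MPa, n = 0.646
  candidate W: E = 43.17, α = 26.2, σ_y = 147.5 → σ = 137 MPa, n = 1.08
  candidate P: E = 27.50, α = 10.7, σ_y = 45.70 → σ = 35.6 MPa, n = 1.28
  candidate Z: E = 104.0, α = 17.5, σ_y = 365.4 → σ = 220 MPa, n = 1.66
Smallest n: candidate F with n = 0.646.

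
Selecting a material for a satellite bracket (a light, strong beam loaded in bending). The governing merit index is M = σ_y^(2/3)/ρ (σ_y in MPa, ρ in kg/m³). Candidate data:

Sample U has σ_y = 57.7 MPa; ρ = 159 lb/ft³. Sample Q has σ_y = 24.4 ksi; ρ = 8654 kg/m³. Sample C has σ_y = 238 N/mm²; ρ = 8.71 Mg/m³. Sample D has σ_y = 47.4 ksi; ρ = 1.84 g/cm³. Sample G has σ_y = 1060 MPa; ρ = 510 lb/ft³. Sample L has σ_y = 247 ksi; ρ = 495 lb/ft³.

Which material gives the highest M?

Normalizing units and computing the index:
  sample U: σ_y = 57.70 MPa, ρ = 2547 kg/m³
  sample Q: σ_y = 168.2 MPa, ρ = 8654 kg/m³
  sample C: σ_y = 238.0 MPa, ρ = 8710 kg/m³
  sample D: σ_y = 326.8 MPa, ρ = 1840 kg/m³
  sample G: σ_y = 1060 MPa, ρ = 8169 kg/m³
  sample L: σ_y = 1703 MPa, ρ = 7929 kg/m³
  sample D: M = 25.8×10⁻³
  sample L: M = 18.0×10⁻³
  sample G: M = 12.7×10⁻³
  sample U: M = 5.86×10⁻³
  sample C: M = 4.41×10⁻³
  sample Q: M = 3.52×10⁻³
Sample D has the largest M.

sample D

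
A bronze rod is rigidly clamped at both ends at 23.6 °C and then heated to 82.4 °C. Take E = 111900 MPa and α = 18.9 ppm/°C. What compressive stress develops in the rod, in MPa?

124 MPa

E = 111900 MPa = 111.9 GPa.
ΔT = 58.80 K. Constrained thermal stress σ = E·α·ΔT = 111.9×10³ MPa × 18.9×10⁻⁶ × 58.80 = 124 MPa (compressive).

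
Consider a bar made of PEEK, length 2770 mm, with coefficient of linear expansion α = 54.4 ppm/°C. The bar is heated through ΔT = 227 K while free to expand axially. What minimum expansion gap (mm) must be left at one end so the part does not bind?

ΔL = α·L₀·ΔT = 54.4×10⁻⁶ × 2770 mm × 227.0 K = 34.2 mm.

34.2 mm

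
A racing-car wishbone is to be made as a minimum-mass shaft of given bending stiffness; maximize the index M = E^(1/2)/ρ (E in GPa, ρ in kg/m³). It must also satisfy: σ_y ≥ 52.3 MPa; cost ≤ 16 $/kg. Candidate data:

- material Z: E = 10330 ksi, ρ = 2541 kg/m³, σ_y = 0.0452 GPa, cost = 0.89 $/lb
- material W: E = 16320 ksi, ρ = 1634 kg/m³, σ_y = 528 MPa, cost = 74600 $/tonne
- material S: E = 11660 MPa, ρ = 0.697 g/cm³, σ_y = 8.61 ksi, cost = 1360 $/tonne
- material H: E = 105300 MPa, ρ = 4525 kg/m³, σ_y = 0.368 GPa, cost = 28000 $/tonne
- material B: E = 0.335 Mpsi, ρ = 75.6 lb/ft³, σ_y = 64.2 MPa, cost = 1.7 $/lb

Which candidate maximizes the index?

Screen on constraints: σ_y ≥ 52.3 MPa; cost ≤ 16 $/kg. Survivors: material S, material B.
After converting to SI:
  material S: E = 11.66 GPa, ρ = 697.0 kg/m³
  material B: E = 2.310 GPa, ρ = 1211 kg/m³
  material S: M = 4.90×10⁻³
  material B: M = 1.25×10⁻³
Material S ranks first.

material S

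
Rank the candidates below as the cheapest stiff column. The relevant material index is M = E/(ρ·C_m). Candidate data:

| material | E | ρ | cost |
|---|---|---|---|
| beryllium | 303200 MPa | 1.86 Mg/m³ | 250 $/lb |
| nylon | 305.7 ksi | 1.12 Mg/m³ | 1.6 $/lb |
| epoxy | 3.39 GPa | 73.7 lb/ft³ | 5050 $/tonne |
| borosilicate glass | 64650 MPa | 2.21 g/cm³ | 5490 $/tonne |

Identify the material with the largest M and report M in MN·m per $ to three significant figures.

In SI units:
  beryllium: E = 303.2 GPa, ρ = 1860 kg/m³, cost = 551.1 $/kg
  nylon: E = 2.108 GPa, ρ = 1120 kg/m³, cost = 3.527 $/kg
  epoxy: E = 3.390 GPa, ρ = 1181 kg/m³, cost = 5.050 $/kg
  borosilicate glass: E = 64.65 GPa, ρ = 2210 kg/m³, cost = 5.490 $/kg
  borosilicate glass: M = 5.33 MN·m per $
  epoxy: M = 0.569 MN·m per $
  nylon: M = 0.534 MN·m per $
  beryllium: M = 0.296 MN·m per $
Borosilicate glass ranks first.

borosilicate glass, M = 5.33 MN·m per $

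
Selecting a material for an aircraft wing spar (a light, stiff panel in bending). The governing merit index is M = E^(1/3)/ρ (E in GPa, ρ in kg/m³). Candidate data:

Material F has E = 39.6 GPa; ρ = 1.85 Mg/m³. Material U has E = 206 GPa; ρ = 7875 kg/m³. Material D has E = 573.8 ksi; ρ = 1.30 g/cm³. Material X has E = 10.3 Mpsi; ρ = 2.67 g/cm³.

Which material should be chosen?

Normalizing units and computing the index:
  material F: E = 39.60 GPa, ρ = 1850 kg/m³
  material U: E = 206.0 GPa, ρ = 7875 kg/m³
  material D: E = 3.956 GPa, ρ = 1300 kg/m³
  material X: E = 71.02 GPa, ρ = 2670 kg/m³
  material F: M = 1.84×10⁻³
  material X: M = 1.55×10⁻³
  material D: M = 1.22×10⁻³
  material U: M = 0.750×10⁻³
The maximum is for material F.

material F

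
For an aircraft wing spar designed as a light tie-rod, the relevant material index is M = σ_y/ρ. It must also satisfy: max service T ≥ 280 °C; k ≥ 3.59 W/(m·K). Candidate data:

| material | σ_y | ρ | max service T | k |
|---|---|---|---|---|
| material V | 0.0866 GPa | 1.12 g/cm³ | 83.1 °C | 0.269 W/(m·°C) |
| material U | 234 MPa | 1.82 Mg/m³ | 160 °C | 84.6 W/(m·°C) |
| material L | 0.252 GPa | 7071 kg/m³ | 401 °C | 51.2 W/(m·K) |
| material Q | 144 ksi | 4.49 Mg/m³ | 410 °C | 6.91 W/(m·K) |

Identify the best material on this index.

material Q

Screen on constraints: max service T ≥ 280 °C; k ≥ 3.59 W/(m·K). Survivors: material L, material Q.
In SI units:
  material L: σ_y = 252.0 MPa, ρ = 7071 kg/m³
  material Q: σ_y = 992.8 MPa, ρ = 4490 kg/m³
  material Q: M = 221 kN·m/kg
  material L: M = 35.6 kN·m/kg
Material Q ranks first.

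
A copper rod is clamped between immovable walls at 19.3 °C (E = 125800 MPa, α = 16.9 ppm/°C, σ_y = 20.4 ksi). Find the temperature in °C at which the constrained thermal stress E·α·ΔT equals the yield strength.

E = 125800 MPa = 125.8 GPa.
σ_y = 20.4 ksi = 140.7 MPa.
E·α·ΔT = 140.7 MPa ⇒ ΔT = 140.7 / (125.8×10³ × 16.9×10⁻⁶) = 66.16 K.
T = 19.3 + 66.16 = 85.46 °C.

85.5 °C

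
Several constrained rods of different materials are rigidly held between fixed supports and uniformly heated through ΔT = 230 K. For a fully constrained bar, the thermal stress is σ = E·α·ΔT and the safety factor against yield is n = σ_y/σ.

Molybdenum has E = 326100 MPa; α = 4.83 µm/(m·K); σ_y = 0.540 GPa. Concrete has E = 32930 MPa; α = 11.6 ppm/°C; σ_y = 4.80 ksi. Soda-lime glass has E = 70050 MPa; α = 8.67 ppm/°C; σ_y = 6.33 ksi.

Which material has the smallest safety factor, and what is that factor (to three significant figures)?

soda-lime glass, n = 0.312

Per material, after unit conversion:
  molybdenum: E = 326.1, α = 4.83, σ_y = 540.0 → σ = 362 MPa, n = 1.49
  concrete: E = 32.93, α = 11.6, σ_y = 33.09 → σ = 87.9 MPa, n = 0.377
  soda-lime glass: E = 70.05, α = 8.67, σ_y = 43.64 → σ = 140 MPa, n = 0.312
Smallest n: soda-lime glass with n = 0.312.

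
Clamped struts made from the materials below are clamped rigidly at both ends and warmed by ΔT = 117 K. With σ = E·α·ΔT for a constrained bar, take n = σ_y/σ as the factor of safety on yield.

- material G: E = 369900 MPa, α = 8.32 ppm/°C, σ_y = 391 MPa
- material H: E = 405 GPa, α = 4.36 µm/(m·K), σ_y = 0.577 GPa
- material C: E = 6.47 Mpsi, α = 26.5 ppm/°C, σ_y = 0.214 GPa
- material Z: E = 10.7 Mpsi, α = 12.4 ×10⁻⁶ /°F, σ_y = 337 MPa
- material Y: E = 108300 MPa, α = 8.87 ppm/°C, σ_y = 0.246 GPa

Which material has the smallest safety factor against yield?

material G

Converting E to GPa, α to ×10⁻⁶/K, σ_y to MPa, then σ and n for each:
  material G: E = 369.9, α = 8.32, σ_y = 391.0 → σ = 360 MPa, n = 1.09
  material H: E = 405.0, α = 4.36, σ_y = 577.0 → σ = 207 MPa, n = 2.79
  material C: E = 44.61, α = 26.5, σ_y = 214.0 → σ = 138 MPa, n = 1.55
  material Z: E = 73.77, α = 22.3, σ_y = 337.0 → σ = 193 MPa, n = 1.75
  material Y: E = 108.3, α = 8.87, σ_y = 246.0 → σ = 112 MPa, n = 2.19
Smallest n: material G with n = 1.09.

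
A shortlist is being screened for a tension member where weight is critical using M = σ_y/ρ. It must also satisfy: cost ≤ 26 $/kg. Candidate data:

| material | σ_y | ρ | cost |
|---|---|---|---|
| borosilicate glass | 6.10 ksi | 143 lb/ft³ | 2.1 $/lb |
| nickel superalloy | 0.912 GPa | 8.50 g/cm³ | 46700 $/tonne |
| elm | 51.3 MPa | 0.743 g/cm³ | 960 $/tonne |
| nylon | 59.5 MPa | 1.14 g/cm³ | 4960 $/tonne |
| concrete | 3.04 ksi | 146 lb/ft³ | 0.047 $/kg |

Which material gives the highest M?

Screen on constraints: cost ≤ 26 $/kg. Survivors: borosilicate glass, elm, nylon, concrete.
Convert each candidate to consistent units, then evaluate M:
  borosilicate glass: σ_y = 42.06 MPa, ρ = 2291 kg/m³
  elm: σ_y = 51.30 MPa, ρ = 743.0 kg/m³
  nylon: σ_y = 59.50 MPa, ρ = 1140 kg/m³
  concrete: σ_y = 20.96 MPa, ρ = 2339 kg/m³
  elm: M = 69.0 kN·m/kg
  nylon: M = 52.2 kN·m/kg
  borosilicate glass: M = 18.4 kN·m/kg
  concrete: M = 8.96 kN·m/kg
Elm ranks first.

elm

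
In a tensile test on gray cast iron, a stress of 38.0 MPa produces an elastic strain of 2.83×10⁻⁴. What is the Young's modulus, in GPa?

E = σ/ε = 38.0 MPa / 2.83×10⁻⁴ = 134300 MPa = 134 GPa.

134 GPa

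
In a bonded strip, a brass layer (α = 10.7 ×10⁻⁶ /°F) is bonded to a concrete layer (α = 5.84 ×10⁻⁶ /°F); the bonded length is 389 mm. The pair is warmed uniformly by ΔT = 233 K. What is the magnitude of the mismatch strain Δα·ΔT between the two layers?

brass: α = 10.7×10⁻⁶/°F × 9/5 = 19.3×10⁻⁶/K.
concrete: α = 5.84×10⁻⁶/°F × 9/5 = 10.5×10⁻⁶/K.
Δα = |19.3 − 10.5|×10⁻⁶/K = 8.75×10⁻⁶/K.
Mismatch strain = Δα·ΔT = 8.75×10⁻⁶ × 233.0 = 2.04×10⁻³.

2.04×10⁻³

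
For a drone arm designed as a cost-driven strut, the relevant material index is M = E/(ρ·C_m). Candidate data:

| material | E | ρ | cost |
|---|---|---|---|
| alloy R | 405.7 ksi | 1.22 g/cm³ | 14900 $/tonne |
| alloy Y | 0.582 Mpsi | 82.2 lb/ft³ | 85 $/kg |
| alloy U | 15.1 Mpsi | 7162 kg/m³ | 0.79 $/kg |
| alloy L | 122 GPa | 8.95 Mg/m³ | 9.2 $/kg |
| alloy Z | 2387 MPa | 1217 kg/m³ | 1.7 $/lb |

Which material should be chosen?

Convert each candidate to consistent units, then evaluate M:
  alloy R: E = 2.797 GPa, ρ = 1220 kg/m³, cost = 14.90 $/kg
  alloy Y: E = 4.013 GPa, ρ = 1317 kg/m³, cost = 85.00 $/kg
  alloy U: E = 104.1 GPa, ρ = 7162 kg/m³, cost = 0.7900 $/kg
  alloy L: E = 122.0 GPa, ρ = 8950 kg/m³, cost = 9.200 $/kg
  alloy Z: E = 2.387 GPa, ρ = 1217 kg/m³, cost = 3.748 $/kg
  alloy U: M = 18.4 MN·m per $
  alloy L: M = 1.48 MN·m per $
  alloy Z: M = 0.523 MN·m per $
  alloy R: M = 0.154 MN·m per $
  alloy Y: M = 0.0359 MN·m per $
Alloy U has the largest M.

alloy U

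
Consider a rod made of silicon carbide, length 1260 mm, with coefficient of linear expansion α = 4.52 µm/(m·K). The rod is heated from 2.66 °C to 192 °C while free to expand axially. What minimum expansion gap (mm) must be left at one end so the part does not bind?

1.08 mm

ΔT = 192 − 2.66 = 189.3 K.
ΔL = α·L₀·ΔT = 4.52×10⁻⁶ × 1260 mm × 189.3 K = 1.08 mm.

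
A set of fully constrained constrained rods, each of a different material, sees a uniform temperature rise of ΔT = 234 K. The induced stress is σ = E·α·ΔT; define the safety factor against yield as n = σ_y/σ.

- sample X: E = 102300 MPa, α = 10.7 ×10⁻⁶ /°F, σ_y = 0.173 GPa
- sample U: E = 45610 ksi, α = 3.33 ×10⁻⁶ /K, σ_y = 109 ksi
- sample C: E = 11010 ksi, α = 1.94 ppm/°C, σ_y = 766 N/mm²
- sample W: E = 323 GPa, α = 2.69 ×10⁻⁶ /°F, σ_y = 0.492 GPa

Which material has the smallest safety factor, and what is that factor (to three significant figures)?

sample X, n = 0.375

With everything in SI (GPa, ×10⁻⁶/K, MPa):
  sample X: E = 102.3, α = 19.3, σ_y = 173.0 → σ = 461 MPa, n = 0.375
  sample U: E = 314.5, α = 3.33, σ_y = 751.5 → σ = 245 MPa, n = 3.07
  sample C: E = 75.91, α = 1.94, σ_y = 766.0 → σ = 34.5 MPa, n = 22.2
  sample W: E = 323.0, α = 4.84, σ_y = 492.0 → σ = 366 MPa, n = 1.34
Smallest n: sample X with n = 0.375.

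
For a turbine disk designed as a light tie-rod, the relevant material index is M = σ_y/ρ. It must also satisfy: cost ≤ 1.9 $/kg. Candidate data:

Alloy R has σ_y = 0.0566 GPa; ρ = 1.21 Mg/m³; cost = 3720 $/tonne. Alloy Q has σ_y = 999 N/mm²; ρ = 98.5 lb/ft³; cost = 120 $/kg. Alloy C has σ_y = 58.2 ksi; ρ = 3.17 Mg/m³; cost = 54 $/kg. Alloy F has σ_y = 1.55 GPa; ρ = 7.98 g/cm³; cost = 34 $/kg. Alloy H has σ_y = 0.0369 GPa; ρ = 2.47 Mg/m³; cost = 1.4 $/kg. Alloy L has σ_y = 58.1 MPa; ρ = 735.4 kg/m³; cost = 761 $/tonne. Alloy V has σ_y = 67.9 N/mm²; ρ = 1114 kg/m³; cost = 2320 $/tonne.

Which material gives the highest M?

alloy L

Screen on constraints: cost ≤ 1.9 $/kg. Survivors: alloy H, alloy L.
Convert each candidate to consistent units, then evaluate M:
  alloy H: σ_y = 36.90 MPa, ρ = 2470 kg/m³
  alloy L: σ_y = 58.10 MPa, ρ = 735.4 kg/m³
  alloy L: M = 79.0 kN·m/kg
  alloy H: M = 14.9 kN·m/kg
The maximum is for alloy L.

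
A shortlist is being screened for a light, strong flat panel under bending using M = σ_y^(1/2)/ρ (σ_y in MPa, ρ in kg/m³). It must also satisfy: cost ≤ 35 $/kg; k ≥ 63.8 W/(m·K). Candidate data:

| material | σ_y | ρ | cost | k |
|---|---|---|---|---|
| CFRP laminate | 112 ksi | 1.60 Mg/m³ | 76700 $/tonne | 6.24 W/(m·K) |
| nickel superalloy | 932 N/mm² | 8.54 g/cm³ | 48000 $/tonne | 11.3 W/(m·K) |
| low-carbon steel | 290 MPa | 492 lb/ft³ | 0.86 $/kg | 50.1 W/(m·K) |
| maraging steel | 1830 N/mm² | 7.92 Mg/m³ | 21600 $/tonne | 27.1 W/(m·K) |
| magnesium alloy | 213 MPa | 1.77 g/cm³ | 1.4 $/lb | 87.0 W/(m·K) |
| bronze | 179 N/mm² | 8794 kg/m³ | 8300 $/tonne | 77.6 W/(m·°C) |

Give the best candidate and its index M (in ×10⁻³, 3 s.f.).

magnesium alloy, M = 8.25×10⁻³

Screen on constraints: cost ≤ 35 $/kg; k ≥ 63.8 W/(m·K). Survivors: magnesium alloy, bronze.
After converting to SI:
  magnesium alloy: σ_y = 213.0 MPa, ρ = 1770 kg/m³
  bronze: σ_y = 179.0 MPa, ρ = 8794 kg/m³
  magnesium alloy: M = 8.25×10⁻³
  bronze: M = 1.52×10⁻³
Highest index: magnesium alloy.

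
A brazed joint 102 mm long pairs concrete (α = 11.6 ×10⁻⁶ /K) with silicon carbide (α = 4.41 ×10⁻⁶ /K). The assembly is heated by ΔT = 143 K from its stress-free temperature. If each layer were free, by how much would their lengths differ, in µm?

105 µm

Δα = |11.6 − 4.41|×10⁻⁶/K = 7.19×10⁻⁶/K.
ΔL_mismatch = Δα·L·ΔT = 7.19×10⁻⁶ × 102.0 mm × 143.0 K = 105 µm.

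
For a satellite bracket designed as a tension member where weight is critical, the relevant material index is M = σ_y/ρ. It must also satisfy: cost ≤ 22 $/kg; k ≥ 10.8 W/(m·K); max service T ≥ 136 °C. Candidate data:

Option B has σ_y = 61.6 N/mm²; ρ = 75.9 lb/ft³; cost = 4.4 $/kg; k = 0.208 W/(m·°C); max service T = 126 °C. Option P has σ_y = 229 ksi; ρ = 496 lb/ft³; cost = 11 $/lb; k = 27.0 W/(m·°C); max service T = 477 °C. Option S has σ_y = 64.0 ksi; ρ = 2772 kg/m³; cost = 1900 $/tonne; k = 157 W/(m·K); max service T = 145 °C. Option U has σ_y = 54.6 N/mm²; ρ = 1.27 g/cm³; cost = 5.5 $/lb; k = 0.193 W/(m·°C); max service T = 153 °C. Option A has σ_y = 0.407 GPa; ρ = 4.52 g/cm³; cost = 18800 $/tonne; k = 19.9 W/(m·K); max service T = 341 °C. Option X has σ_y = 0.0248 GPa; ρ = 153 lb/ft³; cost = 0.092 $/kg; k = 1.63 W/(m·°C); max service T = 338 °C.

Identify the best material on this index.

option S

Screen on constraints: cost ≤ 22 $/kg; k ≥ 10.8 W/(m·K); max service T ≥ 136 °C. Survivors: option S, option A.
Convert each candidate to consistent units, then evaluate M:
  option S: σ_y = 441.3 MPa, ρ = 2772 kg/m³
  option A: σ_y = 407.0 MPa, ρ = 4520 kg/m³
  option S: M = 159 kN·m/kg
  option A: M = 90.0 kN·m/kg
The maximum is for option S.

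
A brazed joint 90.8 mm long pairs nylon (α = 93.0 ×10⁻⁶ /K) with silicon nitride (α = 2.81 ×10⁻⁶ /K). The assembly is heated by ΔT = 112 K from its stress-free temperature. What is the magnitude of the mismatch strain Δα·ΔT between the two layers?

Δα = |93.0 − 2.81|×10⁻⁶/K = 90.2×10⁻⁶/K.
Mismatch strain = Δα·ΔT = 90.2×10⁻⁶ × 112.0 = 0.0101.

0.0101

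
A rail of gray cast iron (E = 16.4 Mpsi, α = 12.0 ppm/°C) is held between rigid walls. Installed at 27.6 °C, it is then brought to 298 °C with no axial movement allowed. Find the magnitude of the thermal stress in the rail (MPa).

367 MPa

E = 16.4 Mpsi = 113.1 GPa.
ΔT = 270.4 K. Constrained thermal stress σ = E·α·ΔT = 113.1×10³ MPa × 12.0×10⁻⁶ × 270.4 = 367 MPa (compressive).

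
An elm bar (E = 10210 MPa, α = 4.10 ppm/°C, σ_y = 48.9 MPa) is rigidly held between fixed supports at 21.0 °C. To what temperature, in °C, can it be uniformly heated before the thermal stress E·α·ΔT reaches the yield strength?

E = 10210 MPa = 10.21 GPa.
E·α·ΔT = 48.90 MPa ⇒ ΔT = 48.90 / (10.21×10³ × 4.10×10⁻⁶) = 1168 K.
T = 21.0 + 1168 = 1189 °C.

1190 °C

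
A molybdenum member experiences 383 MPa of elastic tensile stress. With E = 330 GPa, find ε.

ε = σ/E = 383 / 330000 = 1.16×10⁻³.

1.16×10⁻³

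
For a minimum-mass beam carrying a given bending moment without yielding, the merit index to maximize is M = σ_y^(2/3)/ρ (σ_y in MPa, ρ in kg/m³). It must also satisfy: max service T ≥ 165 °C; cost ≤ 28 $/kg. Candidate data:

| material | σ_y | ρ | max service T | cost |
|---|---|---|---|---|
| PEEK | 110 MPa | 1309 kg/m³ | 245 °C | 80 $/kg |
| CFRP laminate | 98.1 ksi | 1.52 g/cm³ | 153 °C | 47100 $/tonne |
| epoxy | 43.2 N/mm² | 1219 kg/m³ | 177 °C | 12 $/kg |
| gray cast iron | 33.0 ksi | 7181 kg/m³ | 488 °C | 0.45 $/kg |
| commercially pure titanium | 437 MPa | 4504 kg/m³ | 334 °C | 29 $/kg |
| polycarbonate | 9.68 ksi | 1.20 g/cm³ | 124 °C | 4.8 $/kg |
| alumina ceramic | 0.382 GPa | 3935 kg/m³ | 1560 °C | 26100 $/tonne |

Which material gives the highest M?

alumina ceramic

Screen on constraints: max service T ≥ 165 °C; cost ≤ 28 $/kg. Survivors: epoxy, gray cast iron, alumina ceramic.
In SI units:
  epoxy: σ_y = 43.20 MPa, ρ = 1219 kg/m³
  gray cast iron: σ_y = 227.5 MPa, ρ = 7181 kg/m³
  alumina ceramic: σ_y = 382.0 MPa, ρ = 3935 kg/m³
  alumina ceramic: M = 13.4×10⁻³
  epoxy: M = 10.1×10⁻³
  gray cast iron: M = 5.19×10⁻³
Alumina ceramic has the largest M.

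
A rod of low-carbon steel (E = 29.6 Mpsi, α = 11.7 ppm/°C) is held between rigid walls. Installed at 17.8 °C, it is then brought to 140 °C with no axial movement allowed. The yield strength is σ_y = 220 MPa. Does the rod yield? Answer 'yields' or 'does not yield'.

E = 29.6 Mpsi = 204.1 GPa.
ΔT = 122.2 K. Constrained thermal stress σ = E·α·ΔT = 204.1×10³ MPa × 11.7×10⁻⁶ × 122.2 = 292 MPa (compressive).
Compare to σ_y = 220 MPa: σ ≥ σ_y, so it yields.

yields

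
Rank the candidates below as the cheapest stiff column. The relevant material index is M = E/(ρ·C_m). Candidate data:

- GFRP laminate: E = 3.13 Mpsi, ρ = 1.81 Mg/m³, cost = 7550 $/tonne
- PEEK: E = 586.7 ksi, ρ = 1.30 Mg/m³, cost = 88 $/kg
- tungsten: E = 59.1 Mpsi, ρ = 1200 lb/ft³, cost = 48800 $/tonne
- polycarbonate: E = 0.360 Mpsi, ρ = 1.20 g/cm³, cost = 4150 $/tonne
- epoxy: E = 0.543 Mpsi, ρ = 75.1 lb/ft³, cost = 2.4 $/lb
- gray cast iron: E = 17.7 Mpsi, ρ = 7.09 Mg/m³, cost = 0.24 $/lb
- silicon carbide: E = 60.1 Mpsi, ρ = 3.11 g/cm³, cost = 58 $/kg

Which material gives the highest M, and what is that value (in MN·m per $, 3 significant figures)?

gray cast iron, M = 32.5 MN·m per $

After converting to SI:
  GFRP laminate: E = 21.58 GPa, ρ = 1810 kg/m³, cost = 7.550 $/kg
  PEEK: E = 4.045 GPa, ρ = 1300 kg/m³, cost = 88.00 $/kg
  tungsten: E = 407.5 GPa, ρ = 19220 kg/m³, cost = 48.80 $/kg
  polycarbonate: E = 2.482 GPa, ρ = 1200 kg/m³, cost = 4.150 $/kg
  epoxy: E = 3.744 GPa, ρ = 1203 kg/m³, cost = 5.291 $/kg
  gray cast iron: E = 122.0 GPa, ρ = 7090 kg/m³, cost = 0.5291 $/kg
  silicon carbide: E = 414.4 GPa, ρ = 3110 kg/m³, cost = 58.00 $/kg
  gray cast iron: M = 32.5 MN·m per $
  silicon carbide: M = 2.30 MN·m per $
  GFRP laminate: M = 1.58 MN·m per $
  epoxy: M = 0.588 MN·m per $
  polycarbonate: M = 0.498 MN·m per $
  tungsten: M = 0.434 MN·m per $
  PEEK: M = 0.0354 MN·m per $
Gray cast iron has the largest M.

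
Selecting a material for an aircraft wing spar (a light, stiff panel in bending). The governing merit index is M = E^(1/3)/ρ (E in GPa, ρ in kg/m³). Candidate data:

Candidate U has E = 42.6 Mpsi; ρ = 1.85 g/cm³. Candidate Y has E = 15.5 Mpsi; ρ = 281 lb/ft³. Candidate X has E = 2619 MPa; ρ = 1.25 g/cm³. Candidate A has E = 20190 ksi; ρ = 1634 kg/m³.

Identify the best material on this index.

Normalizing units and computing the index:
  candidate U: E = 293.7 GPa, ρ = 1850 kg/m³
  candidate Y: E = 106.9 GPa, ρ = 4501 kg/m³
  candidate X: E = 2.619 GPa, ρ = 1250 kg/m³
  candidate A: E = 139.2 GPa, ρ = 1634 kg/m³
  candidate U: M = 3.59×10⁻³
  candidate A: M = 3.17×10⁻³
  candidate X: M = 1.10×10⁻³
  candidate Y: M = 1.05×10⁻³
Highest index: candidate U.

candidate U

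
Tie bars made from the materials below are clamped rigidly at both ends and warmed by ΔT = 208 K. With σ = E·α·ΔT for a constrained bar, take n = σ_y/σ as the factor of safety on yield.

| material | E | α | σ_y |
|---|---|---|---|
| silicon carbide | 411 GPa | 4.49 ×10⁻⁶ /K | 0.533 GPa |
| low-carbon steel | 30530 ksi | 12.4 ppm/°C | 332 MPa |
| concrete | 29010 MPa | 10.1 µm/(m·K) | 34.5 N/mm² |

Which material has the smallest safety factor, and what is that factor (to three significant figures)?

concrete, n = 0.566

Per material, after unit conversion:
  silicon carbide: E = 411.0, α = 4.49, σ_y = 533.0 → σ = 384 MPa, n = 1.39
  low-carbon steel: E = 210.5, α = 12.4, σ_y = 332.0 → σ = 543 MPa, n = 0.612
  concrete: E = 29.01, α = 10.1, σ_y = 34.50 → σ = 60.9 MPa, n = 0.566
Smallest n: concrete with n = 0.566.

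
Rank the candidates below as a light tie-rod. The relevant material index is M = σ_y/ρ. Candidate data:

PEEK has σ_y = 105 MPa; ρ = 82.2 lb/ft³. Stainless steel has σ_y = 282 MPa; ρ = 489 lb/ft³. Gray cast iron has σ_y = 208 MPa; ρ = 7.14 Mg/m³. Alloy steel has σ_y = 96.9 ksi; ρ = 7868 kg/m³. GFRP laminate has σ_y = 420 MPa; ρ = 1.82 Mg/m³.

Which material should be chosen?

GFRP laminate

Normalizing units and computing the index:
  PEEK: σ_y = 105.0 MPa, ρ = 1317 kg/m³
  stainless steel: σ_y = 282.0 MPa, ρ = 7833 kg/m³
  gray cast iron: σ_y = 208.0 MPa, ρ = 7140 kg/m³
  alloy steel: σ_y = 668.1 MPa, ρ = 7868 kg/m³
  GFRP laminate: σ_y = 420.0 MPa, ρ = 1820 kg/m³
  GFRP laminate: M = 231 kN·m/kg
  alloy steel: M = 84.9 kN·m/kg
  PEEK: M = 79.7 kN·m/kg
  stainless steel: M = 36.0 kN·m/kg
  gray cast iron: M = 29.1 kN·m/kg
GFRP laminate ranks first.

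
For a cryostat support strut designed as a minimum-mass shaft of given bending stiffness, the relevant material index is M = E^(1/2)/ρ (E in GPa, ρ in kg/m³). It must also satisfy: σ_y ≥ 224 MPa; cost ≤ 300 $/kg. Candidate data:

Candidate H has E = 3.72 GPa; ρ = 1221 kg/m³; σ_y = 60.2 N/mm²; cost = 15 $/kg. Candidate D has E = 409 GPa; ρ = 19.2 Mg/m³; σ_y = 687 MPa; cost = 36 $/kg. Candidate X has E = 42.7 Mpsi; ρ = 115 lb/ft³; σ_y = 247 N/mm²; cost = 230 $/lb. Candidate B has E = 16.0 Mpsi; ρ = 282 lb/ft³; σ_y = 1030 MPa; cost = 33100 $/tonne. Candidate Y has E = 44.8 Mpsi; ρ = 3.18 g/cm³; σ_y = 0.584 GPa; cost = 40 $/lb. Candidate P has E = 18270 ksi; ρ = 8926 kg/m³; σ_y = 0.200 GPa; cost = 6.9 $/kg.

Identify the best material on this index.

candidate Y

Screen on constraints: σ_y ≥ 224 MPa; cost ≤ 300 $/kg. Survivors: candidate D, candidate B, candidate Y.
Putting every candidate on a common basis:
  candidate D: E = 409.0 GPa, ρ = 19200 kg/m³
  candidate B: E = 110.3 GPa, ρ = 4517 kg/m³
  candidate Y: E = 308.9 GPa, ρ = 3180 kg/m³
  candidate Y: M = 5.53×10⁻³
  candidate B: M = 2.33×10⁻³
  candidate D: M = 1.05×10⁻³
Candidate Y has the largest M.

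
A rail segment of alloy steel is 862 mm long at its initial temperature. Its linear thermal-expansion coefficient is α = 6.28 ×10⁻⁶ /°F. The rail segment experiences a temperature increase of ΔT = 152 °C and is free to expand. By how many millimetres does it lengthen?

Convert α: 6.28×10⁻⁶/°F × (9/5) = 11.3×10⁻⁶/K.
ΔL = α·L₀·ΔT = 11.3×10⁻⁶ × 862 mm × 152.0 K = 1.48 mm.

1.48 mm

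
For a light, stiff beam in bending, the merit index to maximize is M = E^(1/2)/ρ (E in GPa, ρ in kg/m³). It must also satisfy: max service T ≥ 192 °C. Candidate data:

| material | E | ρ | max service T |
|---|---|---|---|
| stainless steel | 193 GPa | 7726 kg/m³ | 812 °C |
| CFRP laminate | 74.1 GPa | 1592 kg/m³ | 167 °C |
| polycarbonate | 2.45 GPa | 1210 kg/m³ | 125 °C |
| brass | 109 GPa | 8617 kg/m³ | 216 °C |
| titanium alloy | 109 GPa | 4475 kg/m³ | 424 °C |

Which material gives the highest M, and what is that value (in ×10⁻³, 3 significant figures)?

titanium alloy, M = 2.33×10⁻³

Screen on constraints: max service T ≥ 192 °C. Survivors: stainless steel, brass, titanium alloy.
Evaluate M for each candidate:
  titanium alloy: M = 2.33×10⁻³
  stainless steel: M = 1.80×10⁻³
  brass: M = 1.21×10⁻³
Highest index: titanium alloy.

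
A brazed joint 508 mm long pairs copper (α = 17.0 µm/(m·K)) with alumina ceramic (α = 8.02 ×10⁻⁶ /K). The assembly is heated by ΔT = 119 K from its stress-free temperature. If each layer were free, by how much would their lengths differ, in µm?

543 µm

Δα = |17.0 − 8.02|×10⁻⁶/K = 8.98×10⁻⁶/K.
ΔL_mismatch = Δα·L·ΔT = 8.98×10⁻⁶ × 508.0 mm × 119.0 K = 543 µm.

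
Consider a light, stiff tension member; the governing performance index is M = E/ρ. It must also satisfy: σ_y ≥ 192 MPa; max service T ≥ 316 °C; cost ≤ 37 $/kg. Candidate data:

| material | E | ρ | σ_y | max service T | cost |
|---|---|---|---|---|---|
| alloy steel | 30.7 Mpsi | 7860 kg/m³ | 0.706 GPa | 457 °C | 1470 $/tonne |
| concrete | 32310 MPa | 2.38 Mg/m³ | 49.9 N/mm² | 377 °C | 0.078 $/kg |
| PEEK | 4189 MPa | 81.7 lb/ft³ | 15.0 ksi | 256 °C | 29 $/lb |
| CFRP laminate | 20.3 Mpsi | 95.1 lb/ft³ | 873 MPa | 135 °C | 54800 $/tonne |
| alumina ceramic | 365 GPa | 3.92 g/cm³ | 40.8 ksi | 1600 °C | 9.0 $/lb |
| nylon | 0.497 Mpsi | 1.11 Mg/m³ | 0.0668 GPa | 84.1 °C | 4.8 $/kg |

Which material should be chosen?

Screen on constraints: σ_y ≥ 192 MPa; max service T ≥ 316 °C; cost ≤ 37 $/kg. Survivors: alloy steel, alumina ceramic.
Convert each candidate to consistent units, then evaluate M:
  alloy steel: E = 211.7 GPa, ρ = 7860 kg/m³
  alumina ceramic: E = 365.0 GPa, ρ = 3920 kg/m³
  alumina ceramic: M = 93.1 MN·m/kg
  alloy steel: M = 26.9 MN·m/kg
Alumina ceramic has the largest M.

alumina ceramic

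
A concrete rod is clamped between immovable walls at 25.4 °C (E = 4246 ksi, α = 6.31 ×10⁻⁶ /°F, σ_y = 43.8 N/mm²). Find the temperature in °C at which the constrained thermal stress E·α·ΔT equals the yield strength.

E = 4246 ksi = 29.28 GPa.
α = 6.31×10⁻⁶/°F × 9/5 = 11.4×10⁻⁶/K.
σ_y = 43.8 N/mm² = 43.80 MPa.
E·α·ΔT = 43.80 MPa ⇒ ΔT = 43.80 / (29.28×10³ × 11.4×10⁻⁶) = 131.7 K.
T = 25.4 + 131.7 = 157.1 °C.

157 °C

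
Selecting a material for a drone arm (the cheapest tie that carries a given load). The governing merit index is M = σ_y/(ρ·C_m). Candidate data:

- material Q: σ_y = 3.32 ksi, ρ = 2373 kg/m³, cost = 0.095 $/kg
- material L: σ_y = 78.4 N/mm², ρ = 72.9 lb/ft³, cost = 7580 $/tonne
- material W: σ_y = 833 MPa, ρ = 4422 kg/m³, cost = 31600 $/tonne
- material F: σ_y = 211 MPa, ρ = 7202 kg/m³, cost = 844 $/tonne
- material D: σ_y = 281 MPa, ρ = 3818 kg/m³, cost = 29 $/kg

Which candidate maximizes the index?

material Q

Convert each candidate to consistent units, then evaluate M:
  material Q: σ_y = 22.89 MPa, ρ = 2373 kg/m³, cost = 0.09500 $/kg
  material L: σ_y = 78.40 MPa, ρ = 1168 kg/m³, cost = 7.580 $/kg
  material W: σ_y = 833.0 MPa, ρ = 4422 kg/m³, cost = 31.60 $/kg
  material F: σ_y = 211.0 MPa, ρ = 7202 kg/m³, cost = 0.8440 $/kg
  material D: σ_y = 281.0 MPa, ρ = 3818 kg/m³, cost = 29.00 $/kg
  material Q: M = 102 kN·m per $
  material F: M = 34.7 kN·m per $
  material L: M = 8.86 kN·m per $
  material W: M = 5.96 kN·m per $
  material D: M = 2.54 kN·m per $
Highest index: material Q.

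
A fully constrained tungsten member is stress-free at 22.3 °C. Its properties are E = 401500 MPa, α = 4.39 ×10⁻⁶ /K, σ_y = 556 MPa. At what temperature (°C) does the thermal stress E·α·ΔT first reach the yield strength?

338 °C

E = 401500 MPa = 401.5 GPa.
E·α·ΔT = 556.0 MPa ⇒ ΔT = 556.0 / (401.5×10³ × 4.39×10⁻⁶) = 315.4 K.
T = 22.3 + 315.4 = 337.7 °C.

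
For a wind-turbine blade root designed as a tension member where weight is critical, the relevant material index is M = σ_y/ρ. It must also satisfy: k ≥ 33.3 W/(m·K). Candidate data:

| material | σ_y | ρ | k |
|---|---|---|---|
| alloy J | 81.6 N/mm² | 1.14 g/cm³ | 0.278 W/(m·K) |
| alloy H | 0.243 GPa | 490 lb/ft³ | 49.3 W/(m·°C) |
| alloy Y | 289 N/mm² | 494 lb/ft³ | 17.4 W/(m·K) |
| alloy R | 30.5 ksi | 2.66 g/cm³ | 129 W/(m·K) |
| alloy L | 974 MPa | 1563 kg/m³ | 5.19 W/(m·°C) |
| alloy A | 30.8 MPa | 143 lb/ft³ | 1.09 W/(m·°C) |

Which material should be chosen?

Screen on constraints: k ≥ 33.3 W/(m·K). Survivors: alloy H, alloy R.
Putting every candidate on a common basis:
  alloy H: σ_y = 243.0 MPa, ρ = 7849 kg/m³
  alloy R: σ_y = 210.3 MPa, ρ = 2660 kg/m³
  alloy R: M = 79.1 kN·m/kg
  alloy H: M = 31.0 kN·m/kg
Alloy R has the largest M.

alloy R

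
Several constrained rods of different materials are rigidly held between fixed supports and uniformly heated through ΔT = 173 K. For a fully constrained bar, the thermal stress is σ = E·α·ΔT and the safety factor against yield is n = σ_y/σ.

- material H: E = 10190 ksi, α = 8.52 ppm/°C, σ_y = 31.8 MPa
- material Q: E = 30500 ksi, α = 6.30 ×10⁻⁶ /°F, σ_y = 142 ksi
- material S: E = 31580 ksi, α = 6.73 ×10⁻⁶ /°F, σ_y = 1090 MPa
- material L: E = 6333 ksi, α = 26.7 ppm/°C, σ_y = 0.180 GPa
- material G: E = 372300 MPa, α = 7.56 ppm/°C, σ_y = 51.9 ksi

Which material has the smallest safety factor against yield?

material H

Per material, after unit conversion:
  material H: E = 70.26, α = 8.52, σ_y = 31.80 → σ = 104 MPa, n = 0.307
  material Q: E = 210.3, α = 11.3, σ_y = 979.1 → σ = 413 MPa, n = 2.37
  material S: E = 217.7, α = 12.1, σ_y = 1090 → σ = 456 MPa, n = 2.39
  material L: E = 43.66, α = 26.7, σ_y = 180.0 → σ = 202 MPa, n = 0.892
  material G: E = 372.3, α = 7.56, σ_y = 357.8 → σ = 487 MPa, n = 0.735
Smallest n: material H with n = 0.307.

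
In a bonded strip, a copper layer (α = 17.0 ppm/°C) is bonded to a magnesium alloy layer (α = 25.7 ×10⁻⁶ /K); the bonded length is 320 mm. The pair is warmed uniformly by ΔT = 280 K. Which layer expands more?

α(copper) = 17.0×10⁻⁶/K vs α(magnesium alloy) = 25.7×10⁻⁶/K.
Higher α expands more for the same ΔT: magnesium alloy.

magnesium alloy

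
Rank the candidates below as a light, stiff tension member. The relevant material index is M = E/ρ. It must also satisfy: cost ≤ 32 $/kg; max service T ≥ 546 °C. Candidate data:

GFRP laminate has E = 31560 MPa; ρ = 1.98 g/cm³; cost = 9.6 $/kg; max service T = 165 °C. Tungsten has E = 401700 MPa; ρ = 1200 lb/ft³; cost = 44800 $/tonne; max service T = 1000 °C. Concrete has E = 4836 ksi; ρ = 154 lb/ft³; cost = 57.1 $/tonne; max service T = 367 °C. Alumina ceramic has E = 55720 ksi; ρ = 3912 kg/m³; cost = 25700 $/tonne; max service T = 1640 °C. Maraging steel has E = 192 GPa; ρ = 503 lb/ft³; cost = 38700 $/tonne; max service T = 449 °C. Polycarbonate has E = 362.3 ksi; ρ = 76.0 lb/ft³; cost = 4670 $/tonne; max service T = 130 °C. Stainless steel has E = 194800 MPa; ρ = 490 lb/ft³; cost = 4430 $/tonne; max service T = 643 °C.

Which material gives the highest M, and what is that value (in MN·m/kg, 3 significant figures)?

alumina ceramic, M = 98.2 MN·m/kg

Screen on constraints: cost ≤ 32 $/kg; max service T ≥ 546 °C. Survivors: alumina ceramic, stainless steel.
Convert each candidate to consistent units, then evaluate M:
  alumina ceramic: E = 384.2 GPa, ρ = 3912 kg/m³
  stainless steel: E = 194.8 GPa, ρ = 7849 kg/m³
  alumina ceramic: M = 98.2 MN·m/kg
  stainless steel: M = 24.8 MN·m/kg
Highest index: alumina ceramic.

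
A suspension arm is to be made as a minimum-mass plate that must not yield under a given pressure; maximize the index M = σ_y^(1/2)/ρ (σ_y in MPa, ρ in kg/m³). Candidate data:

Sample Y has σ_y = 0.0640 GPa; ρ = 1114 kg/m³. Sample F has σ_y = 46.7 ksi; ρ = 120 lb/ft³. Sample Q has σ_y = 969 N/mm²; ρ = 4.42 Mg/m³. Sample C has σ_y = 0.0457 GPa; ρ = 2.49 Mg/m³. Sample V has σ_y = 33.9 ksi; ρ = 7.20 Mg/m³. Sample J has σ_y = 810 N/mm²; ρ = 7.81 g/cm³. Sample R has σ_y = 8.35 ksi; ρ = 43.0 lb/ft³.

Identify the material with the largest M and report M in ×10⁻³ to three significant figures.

sample R, M = 11.0×10⁻³

Convert each candidate to consistent units, then evaluate M:
  sample Y: σ_y = 64.00 MPa, ρ = 1114 kg/m³
  sample F: σ_y = 322.0 MPa, ρ = 1922 kg/m³
  sample Q: σ_y = 969.0 MPa, ρ = 4420 kg/m³
  sample C: σ_y = 45.70 MPa, ρ = 2490 kg/m³
  sample V: σ_y = 233.7 MPa, ρ = 7200 kg/m³
  sample J: σ_y = 810.0 MPa, ρ = 7810 kg/m³
  sample R: σ_y = 57.57 MPa, ρ = 688.8 kg/m³
  sample R: M = 11.0×10⁻³
  sample F: M = 9.34×10⁻³
  sample Y: M = 7.18×10⁻³
  sample Q: M = 7.04×10⁻³
  sample J: M = 3.64×10⁻³
  sample C: M = 2.71×10⁻³
  sample V: M = 2.12×10⁻³
The maximum is for sample R.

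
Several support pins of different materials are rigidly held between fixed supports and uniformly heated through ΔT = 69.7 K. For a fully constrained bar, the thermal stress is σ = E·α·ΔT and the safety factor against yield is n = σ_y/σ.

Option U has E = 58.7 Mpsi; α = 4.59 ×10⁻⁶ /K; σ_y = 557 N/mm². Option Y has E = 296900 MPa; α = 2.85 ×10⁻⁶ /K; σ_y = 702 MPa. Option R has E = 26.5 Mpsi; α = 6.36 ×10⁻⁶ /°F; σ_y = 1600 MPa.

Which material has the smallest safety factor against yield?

In consistent units (E in GPa, α in ×10⁻⁶/K, σ_y in MPa):
  option U: E = 404.7, α = 4.59, σ_y = 557.0 → σ = 129 MPa, n = 4.30
  option Y: E = 296.9, α = 2.85, σ_y = 702.0 → σ = 59.0 MPa, n = 11.9
  option R: E = 182.7, α = 11.4, σ_y = 1600 → σ = 146 MPa, n = 11.0
Smallest n: option U with n = 4.30.

option U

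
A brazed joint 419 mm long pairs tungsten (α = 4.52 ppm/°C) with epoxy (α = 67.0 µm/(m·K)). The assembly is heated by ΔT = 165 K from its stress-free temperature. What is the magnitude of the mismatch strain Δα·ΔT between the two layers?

Δα = |4.52 − 67.0|×10⁻⁶/K = 62.5×10⁻⁶/K.
Mismatch strain = Δα·ΔT = 62.5×10⁻⁶ × 165.0 = 0.0103.

0.0103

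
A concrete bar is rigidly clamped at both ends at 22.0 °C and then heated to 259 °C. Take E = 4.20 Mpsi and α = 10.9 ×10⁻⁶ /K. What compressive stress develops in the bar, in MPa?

74.8 MPa

E = 4.20 Mpsi = 28.96 GPa.
ΔT = 237.0 K. Constrained thermal stress σ = E·α·ΔT = 28.96×10³ MPa × 10.9×10⁻⁶ × 237.0 = 74.8 MPa (compressive).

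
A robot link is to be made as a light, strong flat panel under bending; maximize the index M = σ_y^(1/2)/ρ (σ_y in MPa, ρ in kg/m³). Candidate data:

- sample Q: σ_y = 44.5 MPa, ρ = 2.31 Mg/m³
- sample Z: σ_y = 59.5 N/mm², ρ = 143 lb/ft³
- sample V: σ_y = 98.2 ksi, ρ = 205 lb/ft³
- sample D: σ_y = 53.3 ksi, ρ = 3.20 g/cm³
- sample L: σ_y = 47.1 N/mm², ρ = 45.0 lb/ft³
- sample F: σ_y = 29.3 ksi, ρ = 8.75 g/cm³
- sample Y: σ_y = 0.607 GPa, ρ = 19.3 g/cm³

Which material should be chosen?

Putting every candidate on a common basis:
  sample Q: σ_y = 44.50 MPa, ρ = 2310 kg/m³
  sample Z: σ_y = 59.50 MPa, ρ = 2291 kg/m³
  sample V: σ_y = 677.1 MPa, ρ = 3284 kg/m³
  sample D: σ_y = 367.5 MPa, ρ = 3200 kg/m³
  sample L: σ_y = 47.10 MPa, ρ = 720.8 kg/m³
  sample F: σ_y = 202.0 MPa, ρ = 8750 kg/m³
  sample Y: σ_y = 607.0 MPa, ρ = 19300 kg/m³
  sample L: M = 9.52×10⁻³
  sample V: M = 7.92×10⁻³
  sample D: M = 5.99×10⁻³
  sample Z: M = 3.37×10⁻³
  sample Q: M = 2.89×10⁻³
  sample F: M = 1.62×10⁻³
  sample Y: M = 1.28×10⁻³
The maximum is for sample L.

sample L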